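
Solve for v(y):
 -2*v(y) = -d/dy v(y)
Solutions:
 v(y) = C1*exp(2*y)


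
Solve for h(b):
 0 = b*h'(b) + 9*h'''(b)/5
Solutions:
 h(b) = C1 + Integral(C2*airyai(-15^(1/3)*b/3) + C3*airybi(-15^(1/3)*b/3), b)


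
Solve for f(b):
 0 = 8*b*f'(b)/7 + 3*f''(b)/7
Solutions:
 f(b) = C1 + C2*erf(2*sqrt(3)*b/3)


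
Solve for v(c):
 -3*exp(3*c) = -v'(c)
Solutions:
 v(c) = C1 + exp(3*c)


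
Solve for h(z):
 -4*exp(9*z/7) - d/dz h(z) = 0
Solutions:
 h(z) = C1 - 28*exp(9*z/7)/9


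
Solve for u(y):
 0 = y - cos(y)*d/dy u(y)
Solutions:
 u(y) = C1 + Integral(y/cos(y), y)


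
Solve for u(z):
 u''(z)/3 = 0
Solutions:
 u(z) = C1 + C2*z


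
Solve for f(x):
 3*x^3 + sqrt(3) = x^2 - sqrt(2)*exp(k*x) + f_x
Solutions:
 f(x) = C1 + 3*x^4/4 - x^3/3 + sqrt(3)*x + sqrt(2)*exp(k*x)/k


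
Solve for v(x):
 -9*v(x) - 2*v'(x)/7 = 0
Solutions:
 v(x) = C1*exp(-63*x/2)


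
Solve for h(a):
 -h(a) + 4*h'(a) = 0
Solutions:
 h(a) = C1*exp(a/4)


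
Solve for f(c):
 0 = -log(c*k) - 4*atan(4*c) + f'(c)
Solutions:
 f(c) = C1 + c*log(c*k) + 4*c*atan(4*c) - c - log(16*c^2 + 1)/2


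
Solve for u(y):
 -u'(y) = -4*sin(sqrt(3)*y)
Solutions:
 u(y) = C1 - 4*sqrt(3)*cos(sqrt(3)*y)/3


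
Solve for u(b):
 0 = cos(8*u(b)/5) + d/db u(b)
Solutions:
 b - 5*log(sin(8*u(b)/5) - 1)/16 + 5*log(sin(8*u(b)/5) + 1)/16 = C1


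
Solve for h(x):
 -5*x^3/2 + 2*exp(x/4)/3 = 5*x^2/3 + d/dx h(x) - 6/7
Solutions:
 h(x) = C1 - 5*x^4/8 - 5*x^3/9 + 6*x/7 + 8*exp(x/4)/3


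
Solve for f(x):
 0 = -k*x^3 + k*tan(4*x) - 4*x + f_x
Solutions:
 f(x) = C1 + k*x^4/4 + k*log(cos(4*x))/4 + 2*x^2


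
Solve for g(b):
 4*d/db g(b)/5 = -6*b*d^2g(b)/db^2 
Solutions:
 g(b) = C1 + C2*b^(13/15)


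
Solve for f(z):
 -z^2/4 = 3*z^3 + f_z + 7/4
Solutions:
 f(z) = C1 - 3*z^4/4 - z^3/12 - 7*z/4


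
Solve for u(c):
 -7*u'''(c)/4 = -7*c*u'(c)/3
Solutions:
 u(c) = C1 + Integral(C2*airyai(6^(2/3)*c/3) + C3*airybi(6^(2/3)*c/3), c)


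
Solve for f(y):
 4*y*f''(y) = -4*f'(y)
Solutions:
 f(y) = C1 + C2*log(y)


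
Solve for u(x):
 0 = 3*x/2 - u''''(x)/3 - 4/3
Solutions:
 u(x) = C1 + C2*x + C3*x^2 + C4*x^3 + 3*x^5/80 - x^4/6


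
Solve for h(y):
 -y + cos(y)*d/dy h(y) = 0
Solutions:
 h(y) = C1 + Integral(y/cos(y), y)


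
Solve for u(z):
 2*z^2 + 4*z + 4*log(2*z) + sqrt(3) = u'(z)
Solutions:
 u(z) = C1 + 2*z^3/3 + 2*z^2 + 4*z*log(z) - 4*z + sqrt(3)*z + z*log(16)


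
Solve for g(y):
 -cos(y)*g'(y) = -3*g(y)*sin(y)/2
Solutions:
 g(y) = C1/cos(y)^(3/2)


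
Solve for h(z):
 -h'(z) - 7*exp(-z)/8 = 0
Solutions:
 h(z) = C1 + 7*exp(-z)/8


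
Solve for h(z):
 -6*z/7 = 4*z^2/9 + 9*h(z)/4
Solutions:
 h(z) = 8*z*(-14*z - 27)/567


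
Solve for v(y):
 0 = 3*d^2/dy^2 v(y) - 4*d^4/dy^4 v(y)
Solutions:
 v(y) = C1 + C2*y + C3*exp(-sqrt(3)*y/2) + C4*exp(sqrt(3)*y/2)


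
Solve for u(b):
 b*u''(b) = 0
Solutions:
 u(b) = C1 + C2*b


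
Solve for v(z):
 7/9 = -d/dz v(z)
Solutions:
 v(z) = C1 - 7*z/9


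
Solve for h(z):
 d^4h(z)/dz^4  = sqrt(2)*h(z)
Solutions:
 h(z) = C1*exp(-2^(1/8)*z) + C2*exp(2^(1/8)*z) + C3*sin(2^(1/8)*z) + C4*cos(2^(1/8)*z)


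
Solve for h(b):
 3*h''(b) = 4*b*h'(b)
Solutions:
 h(b) = C1 + C2*erfi(sqrt(6)*b/3)


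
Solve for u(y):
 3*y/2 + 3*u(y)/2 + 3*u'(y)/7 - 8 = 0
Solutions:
 u(y) = C1*exp(-7*y/2) - y + 118/21


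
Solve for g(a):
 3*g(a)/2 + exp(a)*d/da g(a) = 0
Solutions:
 g(a) = C1*exp(3*exp(-a)/2)


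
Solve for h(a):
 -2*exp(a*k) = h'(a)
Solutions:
 h(a) = C1 - 2*exp(a*k)/k


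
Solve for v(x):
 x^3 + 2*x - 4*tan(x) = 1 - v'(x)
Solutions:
 v(x) = C1 - x^4/4 - x^2 + x - 4*log(cos(x))


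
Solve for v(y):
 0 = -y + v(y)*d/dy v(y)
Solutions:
 v(y) = -sqrt(C1 + y^2)
 v(y) = sqrt(C1 + y^2)


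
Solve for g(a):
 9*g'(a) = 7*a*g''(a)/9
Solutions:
 g(a) = C1 + C2*a^(88/7)


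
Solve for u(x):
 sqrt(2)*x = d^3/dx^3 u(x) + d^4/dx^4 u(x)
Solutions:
 u(x) = C1 + C2*x + C3*x^2 + C4*exp(-x) + sqrt(2)*x^4/24 - sqrt(2)*x^3/6


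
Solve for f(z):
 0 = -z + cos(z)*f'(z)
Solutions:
 f(z) = C1 + Integral(z/cos(z), z)


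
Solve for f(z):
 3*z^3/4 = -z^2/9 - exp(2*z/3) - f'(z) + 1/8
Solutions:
 f(z) = C1 - 3*z^4/16 - z^3/27 + z/8 - 3*exp(2*z/3)/2


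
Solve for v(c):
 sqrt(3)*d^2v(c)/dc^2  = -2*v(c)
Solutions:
 v(c) = C1*sin(sqrt(2)*3^(3/4)*c/3) + C2*cos(sqrt(2)*3^(3/4)*c/3)


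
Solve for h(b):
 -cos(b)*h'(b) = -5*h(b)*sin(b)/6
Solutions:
 h(b) = C1/cos(b)^(5/6)


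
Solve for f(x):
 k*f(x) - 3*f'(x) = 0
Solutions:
 f(x) = C1*exp(k*x/3)


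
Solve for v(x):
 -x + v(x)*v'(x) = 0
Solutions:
 v(x) = -sqrt(C1 + x^2)
 v(x) = sqrt(C1 + x^2)


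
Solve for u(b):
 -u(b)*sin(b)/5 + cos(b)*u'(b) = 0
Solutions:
 u(b) = C1/cos(b)^(1/5)


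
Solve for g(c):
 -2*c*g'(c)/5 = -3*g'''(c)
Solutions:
 g(c) = C1 + Integral(C2*airyai(15^(2/3)*2^(1/3)*c/15) + C3*airybi(15^(2/3)*2^(1/3)*c/15), c)


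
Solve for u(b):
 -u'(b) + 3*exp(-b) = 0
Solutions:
 u(b) = C1 - 3*exp(-b)


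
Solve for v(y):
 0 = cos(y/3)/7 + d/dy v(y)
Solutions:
 v(y) = C1 - 3*sin(y/3)/7


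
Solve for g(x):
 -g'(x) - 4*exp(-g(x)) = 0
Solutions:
 g(x) = log(C1 - 4*x)


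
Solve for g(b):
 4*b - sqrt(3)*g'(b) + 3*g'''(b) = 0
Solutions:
 g(b) = C1 + C2*exp(-3^(3/4)*b/3) + C3*exp(3^(3/4)*b/3) + 2*sqrt(3)*b^2/3


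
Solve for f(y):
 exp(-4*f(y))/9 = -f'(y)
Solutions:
 f(y) = log(-I*(C1 - 4*y/9)^(1/4))
 f(y) = log(I*(C1 - 4*y/9)^(1/4))
 f(y) = log(-(C1 - 4*y/9)^(1/4))
 f(y) = log(C1 - 4*y/9)/4


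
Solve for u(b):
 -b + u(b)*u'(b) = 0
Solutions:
 u(b) = -sqrt(C1 + b^2)
 u(b) = sqrt(C1 + b^2)


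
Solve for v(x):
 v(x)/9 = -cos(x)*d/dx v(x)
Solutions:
 v(x) = C1*(sin(x) - 1)^(1/18)/(sin(x) + 1)^(1/18)


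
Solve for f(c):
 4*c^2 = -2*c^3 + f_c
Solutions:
 f(c) = C1 + c^4/2 + 4*c^3/3


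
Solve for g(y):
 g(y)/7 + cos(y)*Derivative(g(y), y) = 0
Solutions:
 g(y) = C1*(sin(y) - 1)^(1/14)/(sin(y) + 1)^(1/14)


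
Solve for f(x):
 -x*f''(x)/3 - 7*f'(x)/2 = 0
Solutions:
 f(x) = C1 + C2/x^(19/2)


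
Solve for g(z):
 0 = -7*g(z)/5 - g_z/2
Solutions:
 g(z) = C1*exp(-14*z/5)


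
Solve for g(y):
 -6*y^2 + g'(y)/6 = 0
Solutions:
 g(y) = C1 + 12*y^3


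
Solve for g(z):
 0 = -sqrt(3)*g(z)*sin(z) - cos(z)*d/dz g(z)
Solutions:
 g(z) = C1*cos(z)^(sqrt(3))


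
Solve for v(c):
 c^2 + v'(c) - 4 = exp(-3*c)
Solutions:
 v(c) = C1 - c^3/3 + 4*c - exp(-3*c)/3


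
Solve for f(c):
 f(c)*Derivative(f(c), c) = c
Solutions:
 f(c) = -sqrt(C1 + c^2)
 f(c) = sqrt(C1 + c^2)


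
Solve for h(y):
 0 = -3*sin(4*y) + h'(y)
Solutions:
 h(y) = C1 - 3*cos(4*y)/4


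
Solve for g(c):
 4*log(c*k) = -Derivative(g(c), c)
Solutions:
 g(c) = C1 - 4*c*log(c*k) + 4*c


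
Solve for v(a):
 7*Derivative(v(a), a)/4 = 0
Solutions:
 v(a) = C1


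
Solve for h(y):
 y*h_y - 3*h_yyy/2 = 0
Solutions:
 h(y) = C1 + Integral(C2*airyai(2^(1/3)*3^(2/3)*y/3) + C3*airybi(2^(1/3)*3^(2/3)*y/3), y)


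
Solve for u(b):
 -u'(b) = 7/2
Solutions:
 u(b) = C1 - 7*b/2


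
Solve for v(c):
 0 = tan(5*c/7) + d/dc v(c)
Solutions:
 v(c) = C1 + 7*log(cos(5*c/7))/5


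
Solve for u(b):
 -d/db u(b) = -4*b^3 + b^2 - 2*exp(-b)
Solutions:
 u(b) = C1 + b^4 - b^3/3 - 2*exp(-b)


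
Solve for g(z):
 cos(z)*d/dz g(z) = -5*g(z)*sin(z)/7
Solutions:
 g(z) = C1*cos(z)^(5/7)


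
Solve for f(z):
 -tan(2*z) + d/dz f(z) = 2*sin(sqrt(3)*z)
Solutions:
 f(z) = C1 - log(cos(2*z))/2 - 2*sqrt(3)*cos(sqrt(3)*z)/3


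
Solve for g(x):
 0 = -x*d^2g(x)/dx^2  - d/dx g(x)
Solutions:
 g(x) = C1 + C2*log(x)


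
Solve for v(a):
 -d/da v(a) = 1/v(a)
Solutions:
 v(a) = -sqrt(C1 - 2*a)
 v(a) = sqrt(C1 - 2*a)


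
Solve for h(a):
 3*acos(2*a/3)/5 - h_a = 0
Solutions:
 h(a) = C1 + 3*a*acos(2*a/3)/5 - 3*sqrt(9 - 4*a^2)/10


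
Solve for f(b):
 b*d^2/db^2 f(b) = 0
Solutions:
 f(b) = C1 + C2*b


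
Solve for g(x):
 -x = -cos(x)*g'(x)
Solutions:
 g(x) = C1 + Integral(x/cos(x), x)


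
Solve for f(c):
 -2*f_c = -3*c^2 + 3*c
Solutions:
 f(c) = C1 + c^3/2 - 3*c^2/4


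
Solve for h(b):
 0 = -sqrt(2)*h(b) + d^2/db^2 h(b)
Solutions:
 h(b) = C1*exp(-2^(1/4)*b) + C2*exp(2^(1/4)*b)


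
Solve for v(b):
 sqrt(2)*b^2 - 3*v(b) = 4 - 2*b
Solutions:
 v(b) = sqrt(2)*b^2/3 + 2*b/3 - 4/3


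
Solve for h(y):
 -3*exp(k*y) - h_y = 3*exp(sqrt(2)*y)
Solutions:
 h(y) = C1 - 3*sqrt(2)*exp(sqrt(2)*y)/2 - 3*exp(k*y)/k


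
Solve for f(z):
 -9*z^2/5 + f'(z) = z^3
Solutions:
 f(z) = C1 + z^4/4 + 3*z^3/5


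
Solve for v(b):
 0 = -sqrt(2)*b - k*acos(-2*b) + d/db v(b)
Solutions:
 v(b) = C1 + sqrt(2)*b^2/2 + k*(b*acos(-2*b) + sqrt(1 - 4*b^2)/2)


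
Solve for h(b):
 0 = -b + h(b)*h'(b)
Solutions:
 h(b) = -sqrt(C1 + b^2)
 h(b) = sqrt(C1 + b^2)


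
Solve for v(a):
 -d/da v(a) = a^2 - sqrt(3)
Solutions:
 v(a) = C1 - a^3/3 + sqrt(3)*a


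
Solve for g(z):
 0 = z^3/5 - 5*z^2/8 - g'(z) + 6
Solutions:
 g(z) = C1 + z^4/20 - 5*z^3/24 + 6*z


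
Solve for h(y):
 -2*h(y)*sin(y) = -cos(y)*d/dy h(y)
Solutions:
 h(y) = C1/cos(y)^2


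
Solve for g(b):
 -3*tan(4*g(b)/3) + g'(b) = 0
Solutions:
 g(b) = -3*asin(C1*exp(4*b))/4 + 3*pi/4
 g(b) = 3*asin(C1*exp(4*b))/4


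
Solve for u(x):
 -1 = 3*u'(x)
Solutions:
 u(x) = C1 - x/3


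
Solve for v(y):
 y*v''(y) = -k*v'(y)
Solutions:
 v(y) = C1 + y^(1 - re(k))*(C2*sin(log(y)*Abs(im(k))) + C3*cos(log(y)*im(k)))


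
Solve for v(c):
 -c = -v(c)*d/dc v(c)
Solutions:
 v(c) = -sqrt(C1 + c^2)
 v(c) = sqrt(C1 + c^2)


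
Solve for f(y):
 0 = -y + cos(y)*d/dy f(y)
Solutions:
 f(y) = C1 + Integral(y/cos(y), y)


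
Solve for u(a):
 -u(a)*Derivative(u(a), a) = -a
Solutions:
 u(a) = -sqrt(C1 + a^2)
 u(a) = sqrt(C1 + a^2)


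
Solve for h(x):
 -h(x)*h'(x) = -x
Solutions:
 h(x) = -sqrt(C1 + x^2)
 h(x) = sqrt(C1 + x^2)


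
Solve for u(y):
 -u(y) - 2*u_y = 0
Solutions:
 u(y) = C1*exp(-y/2)


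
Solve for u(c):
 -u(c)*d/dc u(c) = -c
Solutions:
 u(c) = -sqrt(C1 + c^2)
 u(c) = sqrt(C1 + c^2)


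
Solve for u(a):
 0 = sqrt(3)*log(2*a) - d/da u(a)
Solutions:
 u(a) = C1 + sqrt(3)*a*log(a) - sqrt(3)*a + sqrt(3)*a*log(2)


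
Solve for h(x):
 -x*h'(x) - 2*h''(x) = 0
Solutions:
 h(x) = C1 + C2*erf(x/2)


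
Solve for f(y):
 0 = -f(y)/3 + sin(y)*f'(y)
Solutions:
 f(y) = C1*(cos(y) - 1)^(1/6)/(cos(y) + 1)^(1/6)


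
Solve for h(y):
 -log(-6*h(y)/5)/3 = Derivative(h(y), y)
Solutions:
 3*Integral(1/(log(-_y) - log(5) + log(6)), (_y, h(y))) = C1 - y


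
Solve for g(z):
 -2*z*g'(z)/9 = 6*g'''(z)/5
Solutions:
 g(z) = C1 + Integral(C2*airyai(-5^(1/3)*z/3) + C3*airybi(-5^(1/3)*z/3), z)


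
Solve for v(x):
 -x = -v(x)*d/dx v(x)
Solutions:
 v(x) = -sqrt(C1 + x^2)
 v(x) = sqrt(C1 + x^2)


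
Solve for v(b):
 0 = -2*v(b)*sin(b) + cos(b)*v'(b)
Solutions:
 v(b) = C1/cos(b)^2


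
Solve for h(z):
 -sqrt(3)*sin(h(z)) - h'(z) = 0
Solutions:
 h(z) = -acos((-C1 - exp(2*sqrt(3)*z))/(C1 - exp(2*sqrt(3)*z))) + 2*pi
 h(z) = acos((-C1 - exp(2*sqrt(3)*z))/(C1 - exp(2*sqrt(3)*z)))


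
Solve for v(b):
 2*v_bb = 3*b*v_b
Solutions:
 v(b) = C1 + C2*erfi(sqrt(3)*b/2)


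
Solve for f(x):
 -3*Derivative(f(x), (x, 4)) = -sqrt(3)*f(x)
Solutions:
 f(x) = C1*exp(-3^(7/8)*x/3) + C2*exp(3^(7/8)*x/3) + C3*sin(3^(7/8)*x/3) + C4*cos(3^(7/8)*x/3)


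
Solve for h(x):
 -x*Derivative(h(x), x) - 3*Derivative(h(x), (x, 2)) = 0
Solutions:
 h(x) = C1 + C2*erf(sqrt(6)*x/6)


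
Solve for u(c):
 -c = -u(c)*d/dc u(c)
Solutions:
 u(c) = -sqrt(C1 + c^2)
 u(c) = sqrt(C1 + c^2)


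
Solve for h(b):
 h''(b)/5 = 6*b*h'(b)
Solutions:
 h(b) = C1 + C2*erfi(sqrt(15)*b)


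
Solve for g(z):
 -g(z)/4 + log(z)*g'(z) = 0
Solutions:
 g(z) = C1*exp(li(z)/4)


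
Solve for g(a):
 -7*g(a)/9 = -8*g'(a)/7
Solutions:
 g(a) = C1*exp(49*a/72)


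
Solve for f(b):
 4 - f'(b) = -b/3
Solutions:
 f(b) = C1 + b^2/6 + 4*b


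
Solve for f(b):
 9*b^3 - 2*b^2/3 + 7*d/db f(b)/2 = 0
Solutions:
 f(b) = C1 - 9*b^4/14 + 4*b^3/63


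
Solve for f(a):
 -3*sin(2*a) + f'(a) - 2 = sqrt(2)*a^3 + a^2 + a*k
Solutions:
 f(a) = C1 + sqrt(2)*a^4/4 + a^3/3 + a^2*k/2 + 2*a - 3*cos(2*a)/2


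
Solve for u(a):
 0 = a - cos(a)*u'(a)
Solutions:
 u(a) = C1 + Integral(a/cos(a), a)


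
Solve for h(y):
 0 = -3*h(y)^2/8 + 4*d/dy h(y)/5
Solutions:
 h(y) = -32/(C1 + 15*y)


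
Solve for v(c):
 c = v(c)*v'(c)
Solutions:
 v(c) = -sqrt(C1 + c^2)
 v(c) = sqrt(C1 + c^2)


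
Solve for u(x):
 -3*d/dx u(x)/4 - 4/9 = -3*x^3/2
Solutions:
 u(x) = C1 + x^4/2 - 16*x/27


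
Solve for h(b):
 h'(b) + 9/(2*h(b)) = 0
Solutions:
 h(b) = -sqrt(C1 - 9*b)
 h(b) = sqrt(C1 - 9*b)


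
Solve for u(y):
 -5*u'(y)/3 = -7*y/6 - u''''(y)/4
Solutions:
 u(y) = C1 + C4*exp(20^(1/3)*3^(2/3)*y/3) + 7*y^2/20 + (C2*sin(20^(1/3)*3^(1/6)*y/2) + C3*cos(20^(1/3)*3^(1/6)*y/2))*exp(-20^(1/3)*3^(2/3)*y/6)


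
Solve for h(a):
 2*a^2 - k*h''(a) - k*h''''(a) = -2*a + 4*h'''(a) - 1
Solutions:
 h(a) = C1 + C2*a + C3*exp(a*(sqrt(4 - k^2) - 2)/k) + C4*exp(-a*(sqrt(4 - k^2) + 2)/k) + a^4/(6*k) + a^3*(1 - 8/k)/(3*k) + a^2*(-3/2 - 4/k + 32/k^2)/k


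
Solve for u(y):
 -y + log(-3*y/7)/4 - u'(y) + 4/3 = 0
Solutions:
 u(y) = C1 - y^2/2 + y*log(-y)/4 + y*(-3*log(7) + 3*log(3) + 13)/12


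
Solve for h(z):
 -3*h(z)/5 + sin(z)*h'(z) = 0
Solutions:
 h(z) = C1*(cos(z) - 1)^(3/10)/(cos(z) + 1)^(3/10)


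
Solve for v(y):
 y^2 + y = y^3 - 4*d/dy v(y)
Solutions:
 v(y) = C1 + y^4/16 - y^3/12 - y^2/8


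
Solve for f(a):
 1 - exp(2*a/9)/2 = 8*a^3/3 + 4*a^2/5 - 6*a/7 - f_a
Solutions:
 f(a) = C1 + 2*a^4/3 + 4*a^3/15 - 3*a^2/7 - a + 9*exp(2*a/9)/4


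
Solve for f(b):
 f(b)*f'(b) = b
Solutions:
 f(b) = -sqrt(C1 + b^2)
 f(b) = sqrt(C1 + b^2)


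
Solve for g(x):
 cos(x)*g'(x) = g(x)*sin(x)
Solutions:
 g(x) = C1/cos(x)


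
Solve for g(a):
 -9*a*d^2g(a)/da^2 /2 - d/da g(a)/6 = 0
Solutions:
 g(a) = C1 + C2*a^(26/27)


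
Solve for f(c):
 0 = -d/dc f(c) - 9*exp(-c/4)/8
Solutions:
 f(c) = C1 + 9*exp(-c/4)/2


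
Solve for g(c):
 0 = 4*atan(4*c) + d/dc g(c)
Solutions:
 g(c) = C1 - 4*c*atan(4*c) + log(16*c^2 + 1)/2


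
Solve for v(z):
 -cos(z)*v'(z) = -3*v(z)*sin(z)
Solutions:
 v(z) = C1/cos(z)^3


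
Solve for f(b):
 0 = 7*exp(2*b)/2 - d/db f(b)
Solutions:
 f(b) = C1 + 7*exp(2*b)/4


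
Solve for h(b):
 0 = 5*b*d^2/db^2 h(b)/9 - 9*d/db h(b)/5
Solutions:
 h(b) = C1 + C2*b^(106/25)


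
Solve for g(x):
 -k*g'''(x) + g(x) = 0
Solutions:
 g(x) = C1*exp(x*(1/k)^(1/3)) + C2*exp(x*(-1 + sqrt(3)*I)*(1/k)^(1/3)/2) + C3*exp(-x*(1 + sqrt(3)*I)*(1/k)^(1/3)/2)


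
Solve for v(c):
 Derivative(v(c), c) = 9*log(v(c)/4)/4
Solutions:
 4*Integral(1/(-log(_y) + 2*log(2)), (_y, v(c)))/9 = C1 - c


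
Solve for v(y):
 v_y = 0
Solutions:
 v(y) = C1


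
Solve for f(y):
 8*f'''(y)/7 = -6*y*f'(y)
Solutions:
 f(y) = C1 + Integral(C2*airyai(-42^(1/3)*y/2) + C3*airybi(-42^(1/3)*y/2), y)


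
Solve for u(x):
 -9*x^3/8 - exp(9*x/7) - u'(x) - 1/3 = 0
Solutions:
 u(x) = C1 - 9*x^4/32 - x/3 - 7*exp(9*x/7)/9


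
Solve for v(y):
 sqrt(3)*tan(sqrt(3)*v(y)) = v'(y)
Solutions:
 v(y) = sqrt(3)*(pi - asin(C1*exp(3*y)))/3
 v(y) = sqrt(3)*asin(C1*exp(3*y))/3


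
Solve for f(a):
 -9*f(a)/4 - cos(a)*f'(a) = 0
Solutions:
 f(a) = C1*(sin(a) - 1)^(9/8)/(sin(a) + 1)^(9/8)


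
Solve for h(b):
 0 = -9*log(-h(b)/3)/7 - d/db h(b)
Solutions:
 7*Integral(1/(log(-_y) - log(3)), (_y, h(b)))/9 = C1 - b


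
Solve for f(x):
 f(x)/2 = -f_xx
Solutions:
 f(x) = C1*sin(sqrt(2)*x/2) + C2*cos(sqrt(2)*x/2)


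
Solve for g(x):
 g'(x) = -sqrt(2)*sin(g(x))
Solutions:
 g(x) = -acos((-C1 - exp(2*sqrt(2)*x))/(C1 - exp(2*sqrt(2)*x))) + 2*pi
 g(x) = acos((-C1 - exp(2*sqrt(2)*x))/(C1 - exp(2*sqrt(2)*x)))


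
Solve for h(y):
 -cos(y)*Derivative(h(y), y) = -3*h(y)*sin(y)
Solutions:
 h(y) = C1/cos(y)^3


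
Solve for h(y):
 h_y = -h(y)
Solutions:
 h(y) = C1*exp(-y)


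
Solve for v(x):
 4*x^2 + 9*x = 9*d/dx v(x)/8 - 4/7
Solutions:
 v(x) = C1 + 32*x^3/27 + 4*x^2 + 32*x/63


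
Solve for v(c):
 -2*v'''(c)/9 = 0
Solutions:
 v(c) = C1 + C2*c + C3*c^2


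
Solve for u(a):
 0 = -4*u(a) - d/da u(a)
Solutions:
 u(a) = C1*exp(-4*a)


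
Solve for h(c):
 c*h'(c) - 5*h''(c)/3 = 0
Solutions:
 h(c) = C1 + C2*erfi(sqrt(30)*c/10)


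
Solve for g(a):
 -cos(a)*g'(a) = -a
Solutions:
 g(a) = C1 + Integral(a/cos(a), a)


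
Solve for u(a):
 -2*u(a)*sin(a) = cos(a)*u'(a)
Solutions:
 u(a) = C1*cos(a)^2


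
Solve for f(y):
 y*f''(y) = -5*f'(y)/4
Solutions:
 f(y) = C1 + C2/y^(1/4)


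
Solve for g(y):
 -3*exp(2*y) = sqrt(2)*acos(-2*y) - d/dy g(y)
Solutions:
 g(y) = C1 + sqrt(2)*(y*acos(-2*y) + sqrt(1 - 4*y^2)/2) + 3*exp(2*y)/2


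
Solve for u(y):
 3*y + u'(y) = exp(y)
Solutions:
 u(y) = C1 - 3*y^2/2 + exp(y)


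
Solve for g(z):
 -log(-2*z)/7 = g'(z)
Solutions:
 g(z) = C1 - z*log(-z)/7 + z*(1 - log(2))/7


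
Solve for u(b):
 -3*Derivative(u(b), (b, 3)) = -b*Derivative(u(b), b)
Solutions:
 u(b) = C1 + Integral(C2*airyai(3^(2/3)*b/3) + C3*airybi(3^(2/3)*b/3), b)


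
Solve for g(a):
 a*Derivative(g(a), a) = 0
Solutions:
 g(a) = C1


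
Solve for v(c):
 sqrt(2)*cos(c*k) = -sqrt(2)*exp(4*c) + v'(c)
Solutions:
 v(c) = C1 + sqrt(2)*exp(4*c)/4 + sqrt(2)*sin(c*k)/k


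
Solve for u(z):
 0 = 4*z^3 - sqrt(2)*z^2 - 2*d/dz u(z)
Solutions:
 u(z) = C1 + z^4/2 - sqrt(2)*z^3/6


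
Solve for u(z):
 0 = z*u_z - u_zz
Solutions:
 u(z) = C1 + C2*erfi(sqrt(2)*z/2)


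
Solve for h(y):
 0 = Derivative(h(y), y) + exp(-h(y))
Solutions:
 h(y) = log(C1 - y)


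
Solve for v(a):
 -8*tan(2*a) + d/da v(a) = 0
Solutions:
 v(a) = C1 - 4*log(cos(2*a))


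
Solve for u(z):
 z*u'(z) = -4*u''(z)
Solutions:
 u(z) = C1 + C2*erf(sqrt(2)*z/4)


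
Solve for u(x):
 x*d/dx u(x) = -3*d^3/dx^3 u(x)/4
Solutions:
 u(x) = C1 + Integral(C2*airyai(-6^(2/3)*x/3) + C3*airybi(-6^(2/3)*x/3), x)


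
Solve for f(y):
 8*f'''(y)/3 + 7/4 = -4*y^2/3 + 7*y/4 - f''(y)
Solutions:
 f(y) = C1 + C2*y + C3*exp(-3*y/8) - y^4/9 + 319*y^3/216 - 2741*y^2/216


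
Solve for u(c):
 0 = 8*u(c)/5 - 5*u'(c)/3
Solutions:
 u(c) = C1*exp(24*c/25)


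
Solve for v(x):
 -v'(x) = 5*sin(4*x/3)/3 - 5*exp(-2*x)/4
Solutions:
 v(x) = C1 + 5*cos(4*x/3)/4 - 5*exp(-2*x)/8


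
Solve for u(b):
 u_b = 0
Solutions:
 u(b) = C1


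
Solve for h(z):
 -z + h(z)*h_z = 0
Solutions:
 h(z) = -sqrt(C1 + z^2)
 h(z) = sqrt(C1 + z^2)


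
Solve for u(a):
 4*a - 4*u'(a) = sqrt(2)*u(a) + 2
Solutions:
 u(a) = C1*exp(-sqrt(2)*a/4) + 2*sqrt(2)*a - 8 - sqrt(2)


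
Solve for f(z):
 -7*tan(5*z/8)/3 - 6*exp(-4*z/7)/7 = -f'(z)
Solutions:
 f(z) = C1 + 28*log(tan(5*z/8)^2 + 1)/15 - 3*exp(-4*z/7)/2


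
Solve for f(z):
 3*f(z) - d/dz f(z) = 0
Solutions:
 f(z) = C1*exp(3*z)


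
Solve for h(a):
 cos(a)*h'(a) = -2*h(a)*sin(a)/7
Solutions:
 h(a) = C1*cos(a)^(2/7)


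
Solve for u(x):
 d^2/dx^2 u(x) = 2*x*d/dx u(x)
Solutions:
 u(x) = C1 + C2*erfi(x)


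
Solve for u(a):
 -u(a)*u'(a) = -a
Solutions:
 u(a) = -sqrt(C1 + a^2)
 u(a) = sqrt(C1 + a^2)


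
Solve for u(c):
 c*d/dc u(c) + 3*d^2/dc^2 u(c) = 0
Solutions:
 u(c) = C1 + C2*erf(sqrt(6)*c/6)


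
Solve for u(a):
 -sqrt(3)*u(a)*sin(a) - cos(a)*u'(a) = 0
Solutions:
 u(a) = C1*cos(a)^(sqrt(3))


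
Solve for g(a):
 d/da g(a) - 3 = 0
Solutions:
 g(a) = C1 + 3*a


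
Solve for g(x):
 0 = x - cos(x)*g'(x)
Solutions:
 g(x) = C1 + Integral(x/cos(x), x)


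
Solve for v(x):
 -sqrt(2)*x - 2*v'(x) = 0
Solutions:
 v(x) = C1 - sqrt(2)*x^2/4


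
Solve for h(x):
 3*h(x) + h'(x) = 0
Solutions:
 h(x) = C1*exp(-3*x)


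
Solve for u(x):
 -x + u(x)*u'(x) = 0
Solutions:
 u(x) = -sqrt(C1 + x^2)
 u(x) = sqrt(C1 + x^2)


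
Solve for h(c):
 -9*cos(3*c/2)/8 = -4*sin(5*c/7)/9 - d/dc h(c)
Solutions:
 h(c) = C1 + 3*sin(3*c/2)/4 + 28*cos(5*c/7)/45


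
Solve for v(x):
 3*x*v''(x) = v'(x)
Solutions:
 v(x) = C1 + C2*x^(4/3)


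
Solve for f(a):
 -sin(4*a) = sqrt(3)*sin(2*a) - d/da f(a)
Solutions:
 f(a) = C1 - sqrt(3)*cos(2*a)/2 - cos(4*a)/4


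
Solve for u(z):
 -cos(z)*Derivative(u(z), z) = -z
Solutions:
 u(z) = C1 + Integral(z/cos(z), z)


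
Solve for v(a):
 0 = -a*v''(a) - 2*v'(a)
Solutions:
 v(a) = C1 + C2/a


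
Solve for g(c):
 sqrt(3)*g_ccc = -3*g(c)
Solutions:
 g(c) = C3*exp(-3^(1/6)*c) + (C1*sin(3^(2/3)*c/2) + C2*cos(3^(2/3)*c/2))*exp(3^(1/6)*c/2)


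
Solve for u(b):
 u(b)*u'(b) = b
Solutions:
 u(b) = -sqrt(C1 + b^2)
 u(b) = sqrt(C1 + b^2)


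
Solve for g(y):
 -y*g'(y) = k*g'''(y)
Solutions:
 g(y) = C1 + Integral(C2*airyai(y*(-1/k)^(1/3)) + C3*airybi(y*(-1/k)^(1/3)), y)


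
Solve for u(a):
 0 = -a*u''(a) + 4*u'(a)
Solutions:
 u(a) = C1 + C2*a^5


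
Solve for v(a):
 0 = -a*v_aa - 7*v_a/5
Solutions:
 v(a) = C1 + C2/a^(2/5)


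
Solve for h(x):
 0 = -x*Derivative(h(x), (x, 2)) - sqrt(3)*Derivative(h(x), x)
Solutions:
 h(x) = C1 + C2*x^(1 - sqrt(3))


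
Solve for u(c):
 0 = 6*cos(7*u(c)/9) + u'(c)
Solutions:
 6*c - 9*log(sin(7*u(c)/9) - 1)/14 + 9*log(sin(7*u(c)/9) + 1)/14 = C1


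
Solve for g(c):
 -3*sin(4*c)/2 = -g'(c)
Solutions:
 g(c) = C1 - 3*cos(4*c)/8


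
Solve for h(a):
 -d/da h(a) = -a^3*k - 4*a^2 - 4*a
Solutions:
 h(a) = C1 + a^4*k/4 + 4*a^3/3 + 2*a^2


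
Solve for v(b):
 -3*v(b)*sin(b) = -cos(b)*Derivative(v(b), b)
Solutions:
 v(b) = C1/cos(b)^3


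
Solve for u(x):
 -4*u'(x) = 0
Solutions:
 u(x) = C1


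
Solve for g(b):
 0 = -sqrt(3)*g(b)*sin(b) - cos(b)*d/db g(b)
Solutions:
 g(b) = C1*cos(b)^(sqrt(3))


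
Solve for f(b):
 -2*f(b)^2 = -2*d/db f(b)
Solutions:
 f(b) = -1/(C1 + b)


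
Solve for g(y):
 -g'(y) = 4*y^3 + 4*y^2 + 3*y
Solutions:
 g(y) = C1 - y^4 - 4*y^3/3 - 3*y^2/2


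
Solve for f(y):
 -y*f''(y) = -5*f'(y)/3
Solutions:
 f(y) = C1 + C2*y^(8/3)


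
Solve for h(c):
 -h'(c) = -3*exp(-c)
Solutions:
 h(c) = C1 - 3*exp(-c)


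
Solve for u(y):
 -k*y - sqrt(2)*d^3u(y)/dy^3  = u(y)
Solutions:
 u(y) = C3*exp(-2^(5/6)*y/2) - k*y + (C1*sin(2^(5/6)*sqrt(3)*y/4) + C2*cos(2^(5/6)*sqrt(3)*y/4))*exp(2^(5/6)*y/4)


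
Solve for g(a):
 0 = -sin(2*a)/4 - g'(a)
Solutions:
 g(a) = C1 + cos(2*a)/8


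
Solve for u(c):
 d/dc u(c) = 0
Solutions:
 u(c) = C1


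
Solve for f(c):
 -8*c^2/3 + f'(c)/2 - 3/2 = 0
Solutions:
 f(c) = C1 + 16*c^3/9 + 3*c


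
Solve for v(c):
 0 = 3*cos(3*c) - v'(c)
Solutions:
 v(c) = C1 + sin(3*c)


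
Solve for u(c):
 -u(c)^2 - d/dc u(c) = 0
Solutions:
 u(c) = 1/(C1 + c)


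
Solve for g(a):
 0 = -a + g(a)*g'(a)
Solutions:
 g(a) = -sqrt(C1 + a^2)
 g(a) = sqrt(C1 + a^2)


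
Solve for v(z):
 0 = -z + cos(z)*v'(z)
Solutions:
 v(z) = C1 + Integral(z/cos(z), z)


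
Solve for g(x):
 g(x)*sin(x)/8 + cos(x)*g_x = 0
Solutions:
 g(x) = C1*cos(x)^(1/8)


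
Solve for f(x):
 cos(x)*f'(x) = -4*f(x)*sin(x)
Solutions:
 f(x) = C1*cos(x)^4


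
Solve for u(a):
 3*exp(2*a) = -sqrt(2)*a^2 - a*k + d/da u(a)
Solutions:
 u(a) = C1 + sqrt(2)*a^3/3 + a^2*k/2 + 3*exp(2*a)/2


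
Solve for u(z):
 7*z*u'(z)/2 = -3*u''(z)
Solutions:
 u(z) = C1 + C2*erf(sqrt(21)*z/6)


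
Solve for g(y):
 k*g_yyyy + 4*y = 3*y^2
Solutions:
 g(y) = C1 + C2*y + C3*y^2 + C4*y^3 + y^6/(120*k) - y^5/(30*k)


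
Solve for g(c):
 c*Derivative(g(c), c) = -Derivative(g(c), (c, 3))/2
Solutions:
 g(c) = C1 + Integral(C2*airyai(-2^(1/3)*c) + C3*airybi(-2^(1/3)*c), c)


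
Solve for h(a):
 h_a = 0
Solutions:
 h(a) = C1


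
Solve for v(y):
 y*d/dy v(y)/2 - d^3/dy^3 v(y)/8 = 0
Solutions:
 v(y) = C1 + Integral(C2*airyai(2^(2/3)*y) + C3*airybi(2^(2/3)*y), y)


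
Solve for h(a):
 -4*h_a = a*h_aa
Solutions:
 h(a) = C1 + C2/a^3


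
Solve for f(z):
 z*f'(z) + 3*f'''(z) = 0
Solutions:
 f(z) = C1 + Integral(C2*airyai(-3^(2/3)*z/3) + C3*airybi(-3^(2/3)*z/3), z)


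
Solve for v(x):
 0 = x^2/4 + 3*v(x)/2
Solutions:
 v(x) = -x^2/6


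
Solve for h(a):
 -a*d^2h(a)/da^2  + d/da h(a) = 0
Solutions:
 h(a) = C1 + C2*a^2


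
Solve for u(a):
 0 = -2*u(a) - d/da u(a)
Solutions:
 u(a) = C1*exp(-2*a)


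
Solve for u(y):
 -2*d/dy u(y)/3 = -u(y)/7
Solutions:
 u(y) = C1*exp(3*y/14)


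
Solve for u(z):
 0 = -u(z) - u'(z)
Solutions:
 u(z) = C1*exp(-z)


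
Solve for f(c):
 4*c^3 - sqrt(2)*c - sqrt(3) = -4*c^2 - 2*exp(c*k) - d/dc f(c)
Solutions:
 f(c) = C1 - c^4 - 4*c^3/3 + sqrt(2)*c^2/2 + sqrt(3)*c - 2*exp(c*k)/k


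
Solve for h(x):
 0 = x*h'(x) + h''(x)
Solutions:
 h(x) = C1 + C2*erf(sqrt(2)*x/2)


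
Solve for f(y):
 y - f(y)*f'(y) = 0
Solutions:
 f(y) = -sqrt(C1 + y^2)
 f(y) = sqrt(C1 + y^2)


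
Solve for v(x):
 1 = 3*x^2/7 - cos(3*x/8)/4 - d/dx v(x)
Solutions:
 v(x) = C1 + x^3/7 - x - 2*sin(3*x/8)/3


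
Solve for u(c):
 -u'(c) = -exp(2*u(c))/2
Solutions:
 u(c) = log(-sqrt(-1/(C1 + c)))
 u(c) = log(-1/(C1 + c))/2


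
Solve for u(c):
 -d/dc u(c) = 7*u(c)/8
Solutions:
 u(c) = C1*exp(-7*c/8)


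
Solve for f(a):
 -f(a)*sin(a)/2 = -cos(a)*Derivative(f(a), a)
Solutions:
 f(a) = C1/sqrt(cos(a))


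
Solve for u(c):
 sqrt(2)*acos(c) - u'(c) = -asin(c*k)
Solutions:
 u(c) = C1 + sqrt(2)*(c*acos(c) - sqrt(1 - c^2)) + Piecewise((c*asin(c*k) + sqrt(-c^2*k^2 + 1)/k, Ne(k, 0)), (0, True))


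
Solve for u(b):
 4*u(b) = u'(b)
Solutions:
 u(b) = C1*exp(4*b)


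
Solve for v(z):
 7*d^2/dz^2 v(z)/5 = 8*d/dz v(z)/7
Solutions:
 v(z) = C1 + C2*exp(40*z/49)


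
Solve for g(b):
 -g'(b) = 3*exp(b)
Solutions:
 g(b) = C1 - 3*exp(b)


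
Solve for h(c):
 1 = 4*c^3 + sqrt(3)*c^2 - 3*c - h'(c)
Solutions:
 h(c) = C1 + c^4 + sqrt(3)*c^3/3 - 3*c^2/2 - c


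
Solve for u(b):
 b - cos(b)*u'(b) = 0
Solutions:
 u(b) = C1 + Integral(b/cos(b), b)


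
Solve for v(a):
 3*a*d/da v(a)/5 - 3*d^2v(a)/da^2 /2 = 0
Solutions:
 v(a) = C1 + C2*erfi(sqrt(5)*a/5)


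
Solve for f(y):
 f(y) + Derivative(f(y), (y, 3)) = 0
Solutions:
 f(y) = C3*exp(-y) + (C1*sin(sqrt(3)*y/2) + C2*cos(sqrt(3)*y/2))*exp(y/2)


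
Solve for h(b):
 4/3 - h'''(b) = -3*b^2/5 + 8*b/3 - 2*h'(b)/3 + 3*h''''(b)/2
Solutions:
 h(b) = C1 + C2*exp(-b*(2*2^(2/3)/(9*sqrt(73) + 77)^(1/3) + 4 + 2^(1/3)*(9*sqrt(73) + 77)^(1/3))/18)*sin(2^(1/3)*sqrt(3)*b*(-(9*sqrt(73) + 77)^(1/3) + 2*2^(1/3)/(9*sqrt(73) + 77)^(1/3))/18) + C3*exp(-b*(2*2^(2/3)/(9*sqrt(73) + 77)^(1/3) + 4 + 2^(1/3)*(9*sqrt(73) + 77)^(1/3))/18)*cos(2^(1/3)*sqrt(3)*b*(-(9*sqrt(73) + 77)^(1/3) + 2*2^(1/3)/(9*sqrt(73) + 77)^(1/3))/18) + C4*exp(b*(-2 + 2*2^(2/3)/(9*sqrt(73) + 77)^(1/3) + 2^(1/3)*(9*sqrt(73) + 77)^(1/3))/9) - 3*b^3/10 + 2*b^2 - 47*b/10


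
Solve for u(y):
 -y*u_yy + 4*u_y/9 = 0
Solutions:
 u(y) = C1 + C2*y^(13/9)


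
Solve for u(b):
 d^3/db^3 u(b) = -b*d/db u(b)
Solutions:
 u(b) = C1 + Integral(C2*airyai(-b) + C3*airybi(-b), b)


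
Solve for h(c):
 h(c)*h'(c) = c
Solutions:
 h(c) = -sqrt(C1 + c^2)
 h(c) = sqrt(C1 + c^2)


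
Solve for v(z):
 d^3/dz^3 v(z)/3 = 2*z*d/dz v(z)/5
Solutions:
 v(z) = C1 + Integral(C2*airyai(5^(2/3)*6^(1/3)*z/5) + C3*airybi(5^(2/3)*6^(1/3)*z/5), z)


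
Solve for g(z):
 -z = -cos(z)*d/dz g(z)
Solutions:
 g(z) = C1 + Integral(z/cos(z), z)


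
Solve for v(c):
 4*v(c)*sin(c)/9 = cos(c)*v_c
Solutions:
 v(c) = C1/cos(c)^(4/9)


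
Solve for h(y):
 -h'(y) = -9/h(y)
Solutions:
 h(y) = -sqrt(C1 + 18*y)
 h(y) = sqrt(C1 + 18*y)


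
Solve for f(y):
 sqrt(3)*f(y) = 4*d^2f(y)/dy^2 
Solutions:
 f(y) = C1*exp(-3^(1/4)*y/2) + C2*exp(3^(1/4)*y/2)


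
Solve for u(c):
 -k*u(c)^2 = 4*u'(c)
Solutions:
 u(c) = 4/(C1 + c*k)


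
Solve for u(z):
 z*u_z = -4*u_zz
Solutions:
 u(z) = C1 + C2*erf(sqrt(2)*z/4)


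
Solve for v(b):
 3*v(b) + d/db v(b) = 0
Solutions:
 v(b) = C1*exp(-3*b)


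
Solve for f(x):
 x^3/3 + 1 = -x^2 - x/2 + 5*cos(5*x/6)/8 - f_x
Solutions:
 f(x) = C1 - x^4/12 - x^3/3 - x^2/4 - x + 3*sin(5*x/6)/4


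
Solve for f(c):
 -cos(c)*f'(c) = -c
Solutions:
 f(c) = C1 + Integral(c/cos(c), c)


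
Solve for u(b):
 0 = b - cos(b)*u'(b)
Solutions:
 u(b) = C1 + Integral(b/cos(b), b)


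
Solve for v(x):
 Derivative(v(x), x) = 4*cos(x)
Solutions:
 v(x) = C1 + 4*sin(x)


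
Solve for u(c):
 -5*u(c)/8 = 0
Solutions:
 u(c) = 0


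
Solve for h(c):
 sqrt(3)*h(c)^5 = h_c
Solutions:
 h(c) = -(-1/(C1 + 4*sqrt(3)*c))^(1/4)
 h(c) = (-1/(C1 + 4*sqrt(3)*c))^(1/4)
 h(c) = -I*(-1/(C1 + 4*sqrt(3)*c))^(1/4)
 h(c) = I*(-1/(C1 + 4*sqrt(3)*c))^(1/4)


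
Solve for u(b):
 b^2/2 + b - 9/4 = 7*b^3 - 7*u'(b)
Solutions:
 u(b) = C1 + b^4/4 - b^3/42 - b^2/14 + 9*b/28


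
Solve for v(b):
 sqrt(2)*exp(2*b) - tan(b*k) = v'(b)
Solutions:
 v(b) = C1 - Piecewise((-log(cos(b*k))/k, Ne(k, 0)), (0, True)) + sqrt(2)*exp(2*b)/2


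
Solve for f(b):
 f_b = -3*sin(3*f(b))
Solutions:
 f(b) = -acos((-C1 - exp(18*b))/(C1 - exp(18*b)))/3 + 2*pi/3
 f(b) = acos((-C1 - exp(18*b))/(C1 - exp(18*b)))/3


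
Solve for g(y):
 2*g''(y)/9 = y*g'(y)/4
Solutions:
 g(y) = C1 + C2*erfi(3*y/4)


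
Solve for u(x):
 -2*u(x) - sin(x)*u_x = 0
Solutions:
 u(x) = C1*(cos(x) + 1)/(cos(x) - 1)


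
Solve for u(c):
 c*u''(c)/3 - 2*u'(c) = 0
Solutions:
 u(c) = C1 + C2*c^7


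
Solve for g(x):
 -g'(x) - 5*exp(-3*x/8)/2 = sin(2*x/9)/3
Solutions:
 g(x) = C1 + 3*cos(2*x/9)/2 + 20*exp(-3*x/8)/3


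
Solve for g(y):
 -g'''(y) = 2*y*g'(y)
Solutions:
 g(y) = C1 + Integral(C2*airyai(-2^(1/3)*y) + C3*airybi(-2^(1/3)*y), y)


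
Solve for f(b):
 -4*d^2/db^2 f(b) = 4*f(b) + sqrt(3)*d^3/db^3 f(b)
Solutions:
 f(b) = C1*exp(b*(-8*sqrt(3) + 8*2^(2/3)/(sqrt(435) + 113*sqrt(3)/9)^(1/3) + 3*2^(1/3)*(sqrt(435) + 113*sqrt(3)/9)^(1/3))/18)*sin(sqrt(3)*b*(-3*(2*sqrt(435) + 226*sqrt(3)/9)^(1/3) + 16/(2*sqrt(435) + 226*sqrt(3)/9)^(1/3))/18) + C2*exp(b*(-8*sqrt(3) + 8*2^(2/3)/(sqrt(435) + 113*sqrt(3)/9)^(1/3) + 3*2^(1/3)*(sqrt(435) + 113*sqrt(3)/9)^(1/3))/18)*cos(sqrt(3)*b*(-3*(2*sqrt(435) + 226*sqrt(3)/9)^(1/3) + 16/(2*sqrt(435) + 226*sqrt(3)/9)^(1/3))/18) + C3*exp(-b*(8*2^(2/3)/(sqrt(435) + 113*sqrt(3)/9)^(1/3) + 4*sqrt(3) + 3*2^(1/3)*(sqrt(435) + 113*sqrt(3)/9)^(1/3))/9)


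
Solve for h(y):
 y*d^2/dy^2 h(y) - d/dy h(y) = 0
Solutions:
 h(y) = C1 + C2*y^2


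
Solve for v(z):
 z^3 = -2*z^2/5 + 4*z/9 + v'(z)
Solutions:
 v(z) = C1 + z^4/4 + 2*z^3/15 - 2*z^2/9


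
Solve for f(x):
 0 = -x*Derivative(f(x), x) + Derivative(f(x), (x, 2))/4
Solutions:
 f(x) = C1 + C2*erfi(sqrt(2)*x)


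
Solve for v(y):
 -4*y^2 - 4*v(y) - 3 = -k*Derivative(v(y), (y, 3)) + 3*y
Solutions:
 v(y) = C1*exp(2^(2/3)*y*(1/k)^(1/3)) + C2*exp(2^(2/3)*y*(-1 + sqrt(3)*I)*(1/k)^(1/3)/2) + C3*exp(-2^(2/3)*y*(1 + sqrt(3)*I)*(1/k)^(1/3)/2) - y^2 - 3*y/4 - 3/4


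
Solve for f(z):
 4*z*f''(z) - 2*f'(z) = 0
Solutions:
 f(z) = C1 + C2*z^(3/2)


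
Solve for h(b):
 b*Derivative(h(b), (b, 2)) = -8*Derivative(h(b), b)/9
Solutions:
 h(b) = C1 + C2*b^(1/9)


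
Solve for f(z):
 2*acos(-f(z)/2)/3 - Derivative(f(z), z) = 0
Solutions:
 Integral(1/acos(-_y/2), (_y, f(z))) = C1 + 2*z/3


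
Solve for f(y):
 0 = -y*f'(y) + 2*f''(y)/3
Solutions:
 f(y) = C1 + C2*erfi(sqrt(3)*y/2)


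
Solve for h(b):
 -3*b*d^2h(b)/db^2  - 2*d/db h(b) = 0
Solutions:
 h(b) = C1 + C2*b^(1/3)


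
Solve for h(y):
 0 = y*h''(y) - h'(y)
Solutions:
 h(y) = C1 + C2*y^2


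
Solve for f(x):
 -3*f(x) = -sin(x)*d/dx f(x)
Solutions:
 f(x) = C1*(cos(x) - 1)^(3/2)/(cos(x) + 1)^(3/2)


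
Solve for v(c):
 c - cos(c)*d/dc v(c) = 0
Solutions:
 v(c) = C1 + Integral(c/cos(c), c)


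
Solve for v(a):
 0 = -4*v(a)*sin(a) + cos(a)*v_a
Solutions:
 v(a) = C1/cos(a)^4


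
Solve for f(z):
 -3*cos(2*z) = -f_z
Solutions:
 f(z) = C1 + 3*sin(2*z)/2


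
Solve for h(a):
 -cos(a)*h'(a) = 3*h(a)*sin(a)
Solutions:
 h(a) = C1*cos(a)^3


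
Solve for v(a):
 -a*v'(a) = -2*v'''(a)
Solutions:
 v(a) = C1 + Integral(C2*airyai(2^(2/3)*a/2) + C3*airybi(2^(2/3)*a/2), a)


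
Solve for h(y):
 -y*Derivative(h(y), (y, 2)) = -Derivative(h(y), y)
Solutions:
 h(y) = C1 + C2*y^2


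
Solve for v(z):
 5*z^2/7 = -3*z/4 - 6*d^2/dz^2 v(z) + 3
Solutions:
 v(z) = C1 + C2*z - 5*z^4/504 - z^3/48 + z^2/4


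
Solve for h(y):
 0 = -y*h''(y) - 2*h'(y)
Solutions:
 h(y) = C1 + C2/y


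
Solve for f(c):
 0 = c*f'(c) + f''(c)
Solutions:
 f(c) = C1 + C2*erf(sqrt(2)*c/2)


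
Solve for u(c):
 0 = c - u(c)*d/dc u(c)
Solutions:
 u(c) = -sqrt(C1 + c^2)
 u(c) = sqrt(C1 + c^2)


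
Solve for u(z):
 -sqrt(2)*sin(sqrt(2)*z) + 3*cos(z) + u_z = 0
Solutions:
 u(z) = C1 - 3*sin(z) - cos(sqrt(2)*z)


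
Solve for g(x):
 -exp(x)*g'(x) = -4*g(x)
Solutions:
 g(x) = C1*exp(-4*exp(-x))


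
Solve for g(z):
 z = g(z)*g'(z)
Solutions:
 g(z) = -sqrt(C1 + z^2)
 g(z) = sqrt(C1 + z^2)


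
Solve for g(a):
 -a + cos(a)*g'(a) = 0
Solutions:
 g(a) = C1 + Integral(a/cos(a), a)


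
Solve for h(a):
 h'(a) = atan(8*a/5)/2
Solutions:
 h(a) = C1 + a*atan(8*a/5)/2 - 5*log(64*a^2 + 25)/32


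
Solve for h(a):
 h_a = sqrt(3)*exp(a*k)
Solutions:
 h(a) = C1 + sqrt(3)*exp(a*k)/k


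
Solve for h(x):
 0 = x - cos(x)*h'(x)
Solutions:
 h(x) = C1 + Integral(x/cos(x), x)


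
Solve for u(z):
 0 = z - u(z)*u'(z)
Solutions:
 u(z) = -sqrt(C1 + z^2)
 u(z) = sqrt(C1 + z^2)


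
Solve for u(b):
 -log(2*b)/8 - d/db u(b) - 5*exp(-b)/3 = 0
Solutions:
 u(b) = C1 - b*log(b)/8 + b*(1 - log(2))/8 + 5*exp(-b)/3


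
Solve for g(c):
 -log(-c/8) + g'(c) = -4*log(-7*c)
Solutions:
 g(c) = C1 - 3*c*log(-c) + c*(3 - log(19208))


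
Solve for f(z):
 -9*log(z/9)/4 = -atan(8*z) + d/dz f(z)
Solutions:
 f(z) = C1 - 9*z*log(z)/4 + z*atan(8*z) + 9*z/4 + 9*z*log(3)/2 - log(64*z^2 + 1)/16


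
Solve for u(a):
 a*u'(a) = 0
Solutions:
 u(a) = C1


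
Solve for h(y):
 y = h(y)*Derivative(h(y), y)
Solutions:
 h(y) = -sqrt(C1 + y^2)
 h(y) = sqrt(C1 + y^2)


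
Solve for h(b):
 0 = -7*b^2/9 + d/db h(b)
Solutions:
 h(b) = C1 + 7*b^3/27


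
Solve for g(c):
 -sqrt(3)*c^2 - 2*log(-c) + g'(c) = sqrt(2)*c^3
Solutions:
 g(c) = C1 + sqrt(2)*c^4/4 + sqrt(3)*c^3/3 + 2*c*log(-c) - 2*c


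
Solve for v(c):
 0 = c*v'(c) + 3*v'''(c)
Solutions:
 v(c) = C1 + Integral(C2*airyai(-3^(2/3)*c/3) + C3*airybi(-3^(2/3)*c/3), c)


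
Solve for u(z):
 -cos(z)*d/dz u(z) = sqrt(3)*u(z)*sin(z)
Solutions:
 u(z) = C1*cos(z)^(sqrt(3))


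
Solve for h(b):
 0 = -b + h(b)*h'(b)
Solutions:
 h(b) = -sqrt(C1 + b^2)
 h(b) = sqrt(C1 + b^2)


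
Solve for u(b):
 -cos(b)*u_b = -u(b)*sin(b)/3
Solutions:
 u(b) = C1/cos(b)^(1/3)


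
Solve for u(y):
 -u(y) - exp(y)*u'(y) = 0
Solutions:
 u(y) = C1*exp(exp(-y))


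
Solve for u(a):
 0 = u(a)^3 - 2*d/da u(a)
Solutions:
 u(a) = -sqrt(-1/(C1 + a))
 u(a) = sqrt(-1/(C1 + a))


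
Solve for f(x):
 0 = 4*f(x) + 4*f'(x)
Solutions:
 f(x) = C1*exp(-x)


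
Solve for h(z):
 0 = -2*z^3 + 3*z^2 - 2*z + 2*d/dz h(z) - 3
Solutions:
 h(z) = C1 + z^4/4 - z^3/2 + z^2/2 + 3*z/2


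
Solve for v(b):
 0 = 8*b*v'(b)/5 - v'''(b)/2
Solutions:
 v(b) = C1 + Integral(C2*airyai(2*2^(1/3)*5^(2/3)*b/5) + C3*airybi(2*2^(1/3)*5^(2/3)*b/5), b)


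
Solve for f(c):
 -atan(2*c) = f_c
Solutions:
 f(c) = C1 - c*atan(2*c) + log(4*c^2 + 1)/4


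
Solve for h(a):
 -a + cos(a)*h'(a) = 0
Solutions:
 h(a) = C1 + Integral(a/cos(a), a)


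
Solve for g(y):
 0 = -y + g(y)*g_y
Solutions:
 g(y) = -sqrt(C1 + y^2)
 g(y) = sqrt(C1 + y^2)


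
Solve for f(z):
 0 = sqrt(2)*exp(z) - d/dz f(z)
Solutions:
 f(z) = C1 + sqrt(2)*exp(z)


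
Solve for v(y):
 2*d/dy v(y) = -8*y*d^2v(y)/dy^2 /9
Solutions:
 v(y) = C1 + C2/y^(5/4)


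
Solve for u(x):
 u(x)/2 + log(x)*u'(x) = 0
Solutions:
 u(x) = C1*exp(-li(x)/2)


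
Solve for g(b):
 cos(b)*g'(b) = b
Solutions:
 g(b) = C1 + Integral(b/cos(b), b)


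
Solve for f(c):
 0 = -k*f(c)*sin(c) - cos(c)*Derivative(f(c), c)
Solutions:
 f(c) = C1*exp(k*log(cos(c)))


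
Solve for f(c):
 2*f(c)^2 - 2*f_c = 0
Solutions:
 f(c) = -1/(C1 + c)


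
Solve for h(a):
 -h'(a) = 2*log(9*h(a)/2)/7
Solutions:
 -7*Integral(1/(-log(_y) - 2*log(3) + log(2)), (_y, h(a)))/2 = C1 - a


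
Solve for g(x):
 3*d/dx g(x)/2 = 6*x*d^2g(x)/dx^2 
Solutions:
 g(x) = C1 + C2*x^(5/4)


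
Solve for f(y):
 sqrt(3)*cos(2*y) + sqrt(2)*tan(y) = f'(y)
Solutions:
 f(y) = C1 - sqrt(2)*log(cos(y)) + sqrt(3)*sin(2*y)/2


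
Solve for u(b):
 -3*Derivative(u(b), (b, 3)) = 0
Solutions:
 u(b) = C1 + C2*b + C3*b^2


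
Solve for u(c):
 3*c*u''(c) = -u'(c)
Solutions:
 u(c) = C1 + C2*c^(2/3)


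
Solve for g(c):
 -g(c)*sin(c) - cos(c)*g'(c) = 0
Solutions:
 g(c) = C1*cos(c)


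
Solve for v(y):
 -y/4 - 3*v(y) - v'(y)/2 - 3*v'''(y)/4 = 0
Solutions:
 v(y) = C1*exp(-2^(1/3)*y*(-(27 + sqrt(731))^(1/3) + 2^(1/3)/(27 + sqrt(731))^(1/3))/6)*sin(2^(1/3)*sqrt(3)*y*(2^(1/3)/(27 + sqrt(731))^(1/3) + (27 + sqrt(731))^(1/3))/6) + C2*exp(-2^(1/3)*y*(-(27 + sqrt(731))^(1/3) + 2^(1/3)/(27 + sqrt(731))^(1/3))/6)*cos(2^(1/3)*sqrt(3)*y*(2^(1/3)/(27 + sqrt(731))^(1/3) + (27 + sqrt(731))^(1/3))/6) + C3*exp(2^(1/3)*y*(-(27 + sqrt(731))^(1/3) + 2^(1/3)/(27 + sqrt(731))^(1/3))/3) - y/12 + 1/72


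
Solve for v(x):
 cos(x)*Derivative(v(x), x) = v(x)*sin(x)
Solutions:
 v(x) = C1/cos(x)


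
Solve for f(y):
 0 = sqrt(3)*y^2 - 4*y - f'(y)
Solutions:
 f(y) = C1 + sqrt(3)*y^3/3 - 2*y^2


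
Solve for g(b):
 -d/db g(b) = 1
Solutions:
 g(b) = C1 - b


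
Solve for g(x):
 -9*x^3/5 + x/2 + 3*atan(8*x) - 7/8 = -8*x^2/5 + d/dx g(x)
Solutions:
 g(x) = C1 - 9*x^4/20 + 8*x^3/15 + x^2/4 + 3*x*atan(8*x) - 7*x/8 - 3*log(64*x^2 + 1)/16


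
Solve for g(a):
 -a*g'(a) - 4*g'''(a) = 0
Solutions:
 g(a) = C1 + Integral(C2*airyai(-2^(1/3)*a/2) + C3*airybi(-2^(1/3)*a/2), a)


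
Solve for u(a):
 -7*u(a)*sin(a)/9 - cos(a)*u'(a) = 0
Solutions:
 u(a) = C1*cos(a)^(7/9)


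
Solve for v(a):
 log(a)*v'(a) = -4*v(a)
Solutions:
 v(a) = C1*exp(-4*li(a))


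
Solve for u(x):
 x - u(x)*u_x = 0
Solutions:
 u(x) = -sqrt(C1 + x^2)
 u(x) = sqrt(C1 + x^2)


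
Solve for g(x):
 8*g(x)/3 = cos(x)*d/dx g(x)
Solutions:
 g(x) = C1*(sin(x) + 1)^(4/3)/(sin(x) - 1)^(4/3)


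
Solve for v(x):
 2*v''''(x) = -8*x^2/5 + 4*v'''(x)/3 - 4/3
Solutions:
 v(x) = C1 + C2*x + C3*x^2 + C4*exp(2*x/3) + x^5/50 + 3*x^4/20 + 16*x^3/15


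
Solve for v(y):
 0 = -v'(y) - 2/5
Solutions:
 v(y) = C1 - 2*y/5


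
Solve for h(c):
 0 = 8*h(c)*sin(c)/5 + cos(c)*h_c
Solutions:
 h(c) = C1*cos(c)^(8/5)


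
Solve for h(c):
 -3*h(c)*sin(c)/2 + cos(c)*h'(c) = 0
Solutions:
 h(c) = C1/cos(c)^(3/2)
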